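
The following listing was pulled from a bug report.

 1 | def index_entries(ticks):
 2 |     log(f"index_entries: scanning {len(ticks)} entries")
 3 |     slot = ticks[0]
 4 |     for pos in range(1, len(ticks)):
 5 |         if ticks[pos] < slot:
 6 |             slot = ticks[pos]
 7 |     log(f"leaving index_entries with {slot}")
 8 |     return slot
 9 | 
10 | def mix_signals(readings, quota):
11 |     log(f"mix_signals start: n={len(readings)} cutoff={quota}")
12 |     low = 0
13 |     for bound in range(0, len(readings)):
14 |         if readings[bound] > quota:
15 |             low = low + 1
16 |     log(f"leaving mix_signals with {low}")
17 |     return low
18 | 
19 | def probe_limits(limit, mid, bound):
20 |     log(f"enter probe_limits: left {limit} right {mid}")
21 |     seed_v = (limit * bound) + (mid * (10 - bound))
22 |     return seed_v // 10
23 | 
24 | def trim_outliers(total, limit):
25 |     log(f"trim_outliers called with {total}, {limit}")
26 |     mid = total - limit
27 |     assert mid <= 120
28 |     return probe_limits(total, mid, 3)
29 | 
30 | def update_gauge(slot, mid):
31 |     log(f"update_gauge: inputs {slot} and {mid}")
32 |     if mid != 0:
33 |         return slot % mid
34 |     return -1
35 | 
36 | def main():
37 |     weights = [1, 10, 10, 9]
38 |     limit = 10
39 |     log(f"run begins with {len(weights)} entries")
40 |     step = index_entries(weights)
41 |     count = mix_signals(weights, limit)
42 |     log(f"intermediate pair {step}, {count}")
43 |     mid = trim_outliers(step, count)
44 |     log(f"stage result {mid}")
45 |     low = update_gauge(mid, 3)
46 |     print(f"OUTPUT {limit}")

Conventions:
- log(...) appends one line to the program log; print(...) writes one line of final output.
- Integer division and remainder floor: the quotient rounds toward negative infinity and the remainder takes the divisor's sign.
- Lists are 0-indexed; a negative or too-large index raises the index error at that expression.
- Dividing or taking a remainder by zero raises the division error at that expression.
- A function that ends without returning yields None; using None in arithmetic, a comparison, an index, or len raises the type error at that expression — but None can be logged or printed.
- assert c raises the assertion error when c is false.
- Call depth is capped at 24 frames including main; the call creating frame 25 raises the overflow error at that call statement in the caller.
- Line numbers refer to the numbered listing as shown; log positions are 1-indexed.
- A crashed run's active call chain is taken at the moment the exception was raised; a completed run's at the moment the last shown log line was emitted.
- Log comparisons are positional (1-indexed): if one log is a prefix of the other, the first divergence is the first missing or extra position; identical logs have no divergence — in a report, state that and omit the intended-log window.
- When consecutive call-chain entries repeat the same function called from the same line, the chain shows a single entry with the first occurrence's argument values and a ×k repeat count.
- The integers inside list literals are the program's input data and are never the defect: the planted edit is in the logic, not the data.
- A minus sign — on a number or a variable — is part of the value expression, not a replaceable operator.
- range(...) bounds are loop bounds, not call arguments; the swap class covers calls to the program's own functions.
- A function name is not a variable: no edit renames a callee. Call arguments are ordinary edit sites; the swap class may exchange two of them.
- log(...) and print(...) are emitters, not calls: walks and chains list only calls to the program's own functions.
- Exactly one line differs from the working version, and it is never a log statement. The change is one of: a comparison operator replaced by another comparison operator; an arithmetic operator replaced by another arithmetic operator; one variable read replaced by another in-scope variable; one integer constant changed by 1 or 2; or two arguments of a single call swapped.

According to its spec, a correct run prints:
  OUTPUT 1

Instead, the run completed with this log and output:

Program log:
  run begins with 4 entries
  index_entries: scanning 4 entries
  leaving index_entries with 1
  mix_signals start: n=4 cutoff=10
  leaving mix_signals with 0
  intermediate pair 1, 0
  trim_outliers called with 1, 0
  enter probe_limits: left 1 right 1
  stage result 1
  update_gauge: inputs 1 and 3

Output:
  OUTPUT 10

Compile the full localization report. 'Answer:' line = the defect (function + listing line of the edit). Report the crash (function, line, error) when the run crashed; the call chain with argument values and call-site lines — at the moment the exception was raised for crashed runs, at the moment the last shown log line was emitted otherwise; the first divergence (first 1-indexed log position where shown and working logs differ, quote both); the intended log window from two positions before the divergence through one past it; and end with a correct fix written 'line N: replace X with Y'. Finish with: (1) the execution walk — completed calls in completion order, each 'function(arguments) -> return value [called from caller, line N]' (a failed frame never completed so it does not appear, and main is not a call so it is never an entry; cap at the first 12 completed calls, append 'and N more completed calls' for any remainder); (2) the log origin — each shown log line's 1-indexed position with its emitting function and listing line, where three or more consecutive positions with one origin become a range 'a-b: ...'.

Answer: the defect is in main at line 46.
Key observation: Nothing in the log betrays the bug — only the output does.
Call chain: main -> update_gauge(1, 3) (called at line 45).
First divergence: none — the logs agree in full.
Execution walk:
  index_entries([1, 10, 10, 9]) -> 1  [called from main, line 40]
  mix_signals([1, 10, 10, 9], 10) -> 0  [called from main, line 41]
  probe_limits(1, 1, 3) -> 1  [called from trim_outliers, line 28]
  trim_outliers(1, 0) -> 1  [called from main, line 43]
  update_gauge(1, 3) -> 1  [called from main, line 45]
Log origin:
  1: from main, line 39
  2: from index_entries, line 2
  3: from index_entries, line 7
  4: from mix_signals, line 11
  5: from mix_signals, line 16
  6: from main, line 42
  7: from trim_outliers, line 25
  8: from probe_limits, line 20
  9: from main, line 44
  10: from update_gauge, line 31
A correct fix: line 46: replace `limit` with `low`.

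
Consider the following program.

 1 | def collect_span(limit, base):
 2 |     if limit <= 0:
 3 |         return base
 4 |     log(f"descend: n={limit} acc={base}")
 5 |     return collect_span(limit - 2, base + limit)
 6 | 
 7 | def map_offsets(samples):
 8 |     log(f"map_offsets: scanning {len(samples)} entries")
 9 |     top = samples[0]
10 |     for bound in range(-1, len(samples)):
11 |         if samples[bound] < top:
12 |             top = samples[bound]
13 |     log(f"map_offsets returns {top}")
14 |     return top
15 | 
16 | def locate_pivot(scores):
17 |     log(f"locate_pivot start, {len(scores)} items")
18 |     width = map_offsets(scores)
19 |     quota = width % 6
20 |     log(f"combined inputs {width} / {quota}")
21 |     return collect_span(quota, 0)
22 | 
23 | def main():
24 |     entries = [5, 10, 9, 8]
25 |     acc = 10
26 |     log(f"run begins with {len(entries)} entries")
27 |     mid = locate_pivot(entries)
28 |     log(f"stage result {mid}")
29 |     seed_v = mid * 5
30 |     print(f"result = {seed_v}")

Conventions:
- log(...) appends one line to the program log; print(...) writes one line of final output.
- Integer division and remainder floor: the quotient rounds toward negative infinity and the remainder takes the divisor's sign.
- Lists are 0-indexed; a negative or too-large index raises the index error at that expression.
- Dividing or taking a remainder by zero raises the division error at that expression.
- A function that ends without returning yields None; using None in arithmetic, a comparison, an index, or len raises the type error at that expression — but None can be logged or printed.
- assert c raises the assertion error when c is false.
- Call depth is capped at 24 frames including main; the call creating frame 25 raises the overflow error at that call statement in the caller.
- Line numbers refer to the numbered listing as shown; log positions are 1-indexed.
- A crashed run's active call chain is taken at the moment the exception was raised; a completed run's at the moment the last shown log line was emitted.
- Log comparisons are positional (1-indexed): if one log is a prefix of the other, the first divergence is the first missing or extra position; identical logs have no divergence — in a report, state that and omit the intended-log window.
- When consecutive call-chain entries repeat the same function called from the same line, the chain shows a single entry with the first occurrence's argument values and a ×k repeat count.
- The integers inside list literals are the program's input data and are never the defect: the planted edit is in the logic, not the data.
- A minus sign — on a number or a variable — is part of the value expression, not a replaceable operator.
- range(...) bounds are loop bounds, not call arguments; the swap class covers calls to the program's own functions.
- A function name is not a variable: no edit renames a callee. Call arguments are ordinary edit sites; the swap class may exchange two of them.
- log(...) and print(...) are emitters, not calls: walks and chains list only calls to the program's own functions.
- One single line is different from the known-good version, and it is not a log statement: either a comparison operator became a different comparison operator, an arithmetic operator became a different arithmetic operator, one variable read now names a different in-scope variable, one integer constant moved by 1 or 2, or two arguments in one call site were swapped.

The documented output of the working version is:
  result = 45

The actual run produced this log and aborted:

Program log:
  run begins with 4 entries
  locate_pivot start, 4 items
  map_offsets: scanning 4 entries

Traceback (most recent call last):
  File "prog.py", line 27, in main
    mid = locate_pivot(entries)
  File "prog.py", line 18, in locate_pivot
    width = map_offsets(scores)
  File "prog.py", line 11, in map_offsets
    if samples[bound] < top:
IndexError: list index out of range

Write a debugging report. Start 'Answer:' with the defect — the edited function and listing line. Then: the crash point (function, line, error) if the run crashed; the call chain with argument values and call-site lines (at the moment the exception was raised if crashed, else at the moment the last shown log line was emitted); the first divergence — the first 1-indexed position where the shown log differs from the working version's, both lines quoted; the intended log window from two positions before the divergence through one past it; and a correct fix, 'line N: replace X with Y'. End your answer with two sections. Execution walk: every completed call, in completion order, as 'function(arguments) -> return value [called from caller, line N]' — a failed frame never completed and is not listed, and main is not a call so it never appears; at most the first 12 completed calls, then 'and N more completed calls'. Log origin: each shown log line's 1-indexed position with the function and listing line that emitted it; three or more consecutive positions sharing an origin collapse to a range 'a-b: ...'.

Answer: the defect is in map_offsets at line 10.
Core observation: The shown log is a 3-line prefix of the intended one, whose next entry is 'map_offsets returns 5'.
Crash: map_offsets, line 11, IndexError.
Call chain: main -> locate_pivot([5, 10, 9, 8]) (called at line 27) -> map_offsets([5, 10, 9, 8]) (called at line 18).
First divergence: position 4 — the faulty run's log ends after 3 lines; the working version continues with 'map_offsets returns 5'.
Intended log window:
  2: locate_pivot start, 4 items
  3: map_offsets: scanning 4 entries
  4: map_offsets returns 5
  5: combined inputs 5 / 5
Execution walk:
  (no call completed)
Origin of each log line:
  1: logged in main at line 26
  2: logged in locate_pivot at line 17
  3: logged in map_offsets at line 8
A correct fix: line 10: replace `-1` with `1`.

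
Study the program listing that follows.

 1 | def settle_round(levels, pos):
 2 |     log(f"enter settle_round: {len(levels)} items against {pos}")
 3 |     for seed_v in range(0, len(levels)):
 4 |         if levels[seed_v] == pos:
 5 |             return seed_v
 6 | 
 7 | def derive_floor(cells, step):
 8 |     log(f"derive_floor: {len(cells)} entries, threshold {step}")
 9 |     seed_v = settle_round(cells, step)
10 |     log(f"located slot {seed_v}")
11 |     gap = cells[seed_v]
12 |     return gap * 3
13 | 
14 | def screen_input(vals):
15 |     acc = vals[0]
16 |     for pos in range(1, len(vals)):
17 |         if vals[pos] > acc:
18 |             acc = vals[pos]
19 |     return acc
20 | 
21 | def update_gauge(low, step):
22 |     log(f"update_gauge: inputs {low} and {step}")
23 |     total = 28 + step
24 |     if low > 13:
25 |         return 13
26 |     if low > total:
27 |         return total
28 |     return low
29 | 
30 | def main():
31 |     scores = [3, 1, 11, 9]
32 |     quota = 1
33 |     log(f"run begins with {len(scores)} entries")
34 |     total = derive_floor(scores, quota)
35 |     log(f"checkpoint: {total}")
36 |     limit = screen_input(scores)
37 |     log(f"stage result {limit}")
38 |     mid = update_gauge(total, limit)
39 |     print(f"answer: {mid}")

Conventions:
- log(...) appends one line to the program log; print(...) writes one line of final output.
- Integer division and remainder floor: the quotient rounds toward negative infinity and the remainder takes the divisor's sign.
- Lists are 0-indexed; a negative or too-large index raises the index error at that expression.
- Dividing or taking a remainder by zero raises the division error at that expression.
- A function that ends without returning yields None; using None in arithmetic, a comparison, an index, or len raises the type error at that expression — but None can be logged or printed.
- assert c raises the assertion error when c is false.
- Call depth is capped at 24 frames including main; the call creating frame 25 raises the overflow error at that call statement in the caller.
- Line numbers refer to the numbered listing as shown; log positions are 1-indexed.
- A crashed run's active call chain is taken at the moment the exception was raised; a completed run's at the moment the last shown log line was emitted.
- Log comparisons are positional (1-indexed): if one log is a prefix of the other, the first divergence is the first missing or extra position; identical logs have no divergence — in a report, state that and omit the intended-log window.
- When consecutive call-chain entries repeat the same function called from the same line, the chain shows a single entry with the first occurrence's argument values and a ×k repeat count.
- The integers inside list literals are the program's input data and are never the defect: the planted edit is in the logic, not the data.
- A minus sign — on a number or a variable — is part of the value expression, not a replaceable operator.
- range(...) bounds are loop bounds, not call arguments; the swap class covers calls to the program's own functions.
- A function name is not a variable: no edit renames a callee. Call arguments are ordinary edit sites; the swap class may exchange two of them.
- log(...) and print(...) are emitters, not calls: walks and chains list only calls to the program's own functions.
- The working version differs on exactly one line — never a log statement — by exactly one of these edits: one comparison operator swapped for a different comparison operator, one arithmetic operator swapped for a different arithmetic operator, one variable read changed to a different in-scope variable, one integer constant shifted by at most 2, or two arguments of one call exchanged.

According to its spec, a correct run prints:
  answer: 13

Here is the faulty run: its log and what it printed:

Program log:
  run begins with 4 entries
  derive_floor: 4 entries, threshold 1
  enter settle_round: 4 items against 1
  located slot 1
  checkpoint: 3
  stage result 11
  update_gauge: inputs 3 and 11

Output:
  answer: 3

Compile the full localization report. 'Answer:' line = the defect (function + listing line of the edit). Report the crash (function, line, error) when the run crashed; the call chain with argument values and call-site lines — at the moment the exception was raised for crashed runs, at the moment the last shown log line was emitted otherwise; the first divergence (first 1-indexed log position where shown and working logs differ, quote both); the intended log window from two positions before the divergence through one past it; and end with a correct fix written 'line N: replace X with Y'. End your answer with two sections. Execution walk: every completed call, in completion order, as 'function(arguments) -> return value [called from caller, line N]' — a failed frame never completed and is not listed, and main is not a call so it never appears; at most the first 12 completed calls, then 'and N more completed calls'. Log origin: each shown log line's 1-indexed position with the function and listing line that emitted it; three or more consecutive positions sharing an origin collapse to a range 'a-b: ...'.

Answer: the defect is in update_gauge at line 24.
Core observation: The two runs log identically and part ways only at the printed values.
Call chain: main -> update_gauge(3, 11) (called at line 38).
First divergence: none — the logs agree in full.
Execution walk:
  settle_round([3, 1, 11, 9], 1) -> 1  [called from derive_floor, line 9]
  derive_floor([3, 1, 11, 9], 1) -> 3  [called from main, line 34]
  screen_input([3, 1, 11, 9]) -> 11  [called from main, line 36]
  update_gauge(3, 11) -> 3  [called from main, line 38]
Origin of each log line:
  1: logged in main at line 33
  2: logged in derive_floor at line 8
  3: logged in settle_round at line 2
  4: logged in derive_floor at line 10
  5: logged in main at line 35
  6: logged in main at line 37
  7: logged in update_gauge at line 22
A correct fix: line 24: replace `>` with `<`.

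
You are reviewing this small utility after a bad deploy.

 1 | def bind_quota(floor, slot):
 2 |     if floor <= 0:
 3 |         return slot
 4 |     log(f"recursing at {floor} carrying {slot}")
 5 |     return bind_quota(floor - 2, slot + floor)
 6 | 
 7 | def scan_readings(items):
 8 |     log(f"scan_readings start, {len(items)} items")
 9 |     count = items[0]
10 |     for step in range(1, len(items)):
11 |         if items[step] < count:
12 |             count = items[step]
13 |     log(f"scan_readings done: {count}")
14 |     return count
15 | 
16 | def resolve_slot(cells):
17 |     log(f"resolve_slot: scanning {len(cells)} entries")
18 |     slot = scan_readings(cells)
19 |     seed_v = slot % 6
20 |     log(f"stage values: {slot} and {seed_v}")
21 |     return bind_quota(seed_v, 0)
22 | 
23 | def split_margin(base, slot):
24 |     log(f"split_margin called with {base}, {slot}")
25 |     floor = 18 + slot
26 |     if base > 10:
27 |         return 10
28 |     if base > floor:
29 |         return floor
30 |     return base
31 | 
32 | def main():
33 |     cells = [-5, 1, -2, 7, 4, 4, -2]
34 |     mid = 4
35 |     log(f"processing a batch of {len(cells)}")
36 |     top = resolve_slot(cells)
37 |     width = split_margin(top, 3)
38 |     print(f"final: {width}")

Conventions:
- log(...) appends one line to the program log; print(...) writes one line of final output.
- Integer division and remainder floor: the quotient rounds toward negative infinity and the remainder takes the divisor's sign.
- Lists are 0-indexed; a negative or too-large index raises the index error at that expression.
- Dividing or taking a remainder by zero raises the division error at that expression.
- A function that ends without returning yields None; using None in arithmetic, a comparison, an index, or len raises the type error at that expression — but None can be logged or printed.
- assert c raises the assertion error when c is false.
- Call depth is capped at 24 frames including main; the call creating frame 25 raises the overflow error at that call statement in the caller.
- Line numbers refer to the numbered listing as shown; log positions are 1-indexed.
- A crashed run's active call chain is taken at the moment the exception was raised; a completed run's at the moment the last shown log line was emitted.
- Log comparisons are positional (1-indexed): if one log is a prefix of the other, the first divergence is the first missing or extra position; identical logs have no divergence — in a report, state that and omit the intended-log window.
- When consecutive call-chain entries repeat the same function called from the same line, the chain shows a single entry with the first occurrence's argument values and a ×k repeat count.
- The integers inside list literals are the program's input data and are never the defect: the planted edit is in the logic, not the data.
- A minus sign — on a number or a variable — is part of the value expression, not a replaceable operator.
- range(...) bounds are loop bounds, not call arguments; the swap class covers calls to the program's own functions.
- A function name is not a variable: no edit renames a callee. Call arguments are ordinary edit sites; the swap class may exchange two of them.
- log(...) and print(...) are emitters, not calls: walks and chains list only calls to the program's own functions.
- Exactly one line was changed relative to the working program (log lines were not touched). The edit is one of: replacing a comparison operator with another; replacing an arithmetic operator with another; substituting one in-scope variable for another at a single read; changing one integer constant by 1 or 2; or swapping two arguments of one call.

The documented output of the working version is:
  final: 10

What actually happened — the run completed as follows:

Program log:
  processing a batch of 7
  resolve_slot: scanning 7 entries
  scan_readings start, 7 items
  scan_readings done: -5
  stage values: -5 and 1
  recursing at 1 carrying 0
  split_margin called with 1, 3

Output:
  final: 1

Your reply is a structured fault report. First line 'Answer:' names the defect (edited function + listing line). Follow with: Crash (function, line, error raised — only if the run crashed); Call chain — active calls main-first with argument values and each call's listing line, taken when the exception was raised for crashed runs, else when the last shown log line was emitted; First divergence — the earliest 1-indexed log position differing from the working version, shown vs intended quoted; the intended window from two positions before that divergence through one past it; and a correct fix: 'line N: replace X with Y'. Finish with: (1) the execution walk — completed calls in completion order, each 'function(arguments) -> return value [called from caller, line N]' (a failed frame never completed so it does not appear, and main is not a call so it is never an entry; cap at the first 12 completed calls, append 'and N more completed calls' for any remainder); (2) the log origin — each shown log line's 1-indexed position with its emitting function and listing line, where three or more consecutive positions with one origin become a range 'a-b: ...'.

Answer: the defect is in split_margin at line 26.
Key fact: Every logged value matches the working version; the printed result is what differs.
Call chain: main -> split_margin(1, 3) (called at line 37).
First divergence: none (the log streams are identical).
Execution walk:
  scan_readings([-5, 1, -2, 7, 4, 4, -2]) -> -5  [called from resolve_slot, line 18]
  bind_quota(-1, 1) -> 1  [called from bind_quota, line 5]
  bind_quota(1, 0) -> 1  [called from resolve_slot, line 21]
  resolve_slot([-5, 1, -2, 7, 4, 4, -2]) -> 1  [called from main, line 36]
  split_margin(1, 3) -> 1  [called from main, line 37]
Log origins:
  1: from main, line 35
  2: from resolve_slot, line 17
  3: from scan_readings, line 8
  4: from scan_readings, line 13
  5: from resolve_slot, line 20
  6: from bind_quota, line 4
  7: from split_margin, line 24
A correct fix: line 26: replace `>` with `<`.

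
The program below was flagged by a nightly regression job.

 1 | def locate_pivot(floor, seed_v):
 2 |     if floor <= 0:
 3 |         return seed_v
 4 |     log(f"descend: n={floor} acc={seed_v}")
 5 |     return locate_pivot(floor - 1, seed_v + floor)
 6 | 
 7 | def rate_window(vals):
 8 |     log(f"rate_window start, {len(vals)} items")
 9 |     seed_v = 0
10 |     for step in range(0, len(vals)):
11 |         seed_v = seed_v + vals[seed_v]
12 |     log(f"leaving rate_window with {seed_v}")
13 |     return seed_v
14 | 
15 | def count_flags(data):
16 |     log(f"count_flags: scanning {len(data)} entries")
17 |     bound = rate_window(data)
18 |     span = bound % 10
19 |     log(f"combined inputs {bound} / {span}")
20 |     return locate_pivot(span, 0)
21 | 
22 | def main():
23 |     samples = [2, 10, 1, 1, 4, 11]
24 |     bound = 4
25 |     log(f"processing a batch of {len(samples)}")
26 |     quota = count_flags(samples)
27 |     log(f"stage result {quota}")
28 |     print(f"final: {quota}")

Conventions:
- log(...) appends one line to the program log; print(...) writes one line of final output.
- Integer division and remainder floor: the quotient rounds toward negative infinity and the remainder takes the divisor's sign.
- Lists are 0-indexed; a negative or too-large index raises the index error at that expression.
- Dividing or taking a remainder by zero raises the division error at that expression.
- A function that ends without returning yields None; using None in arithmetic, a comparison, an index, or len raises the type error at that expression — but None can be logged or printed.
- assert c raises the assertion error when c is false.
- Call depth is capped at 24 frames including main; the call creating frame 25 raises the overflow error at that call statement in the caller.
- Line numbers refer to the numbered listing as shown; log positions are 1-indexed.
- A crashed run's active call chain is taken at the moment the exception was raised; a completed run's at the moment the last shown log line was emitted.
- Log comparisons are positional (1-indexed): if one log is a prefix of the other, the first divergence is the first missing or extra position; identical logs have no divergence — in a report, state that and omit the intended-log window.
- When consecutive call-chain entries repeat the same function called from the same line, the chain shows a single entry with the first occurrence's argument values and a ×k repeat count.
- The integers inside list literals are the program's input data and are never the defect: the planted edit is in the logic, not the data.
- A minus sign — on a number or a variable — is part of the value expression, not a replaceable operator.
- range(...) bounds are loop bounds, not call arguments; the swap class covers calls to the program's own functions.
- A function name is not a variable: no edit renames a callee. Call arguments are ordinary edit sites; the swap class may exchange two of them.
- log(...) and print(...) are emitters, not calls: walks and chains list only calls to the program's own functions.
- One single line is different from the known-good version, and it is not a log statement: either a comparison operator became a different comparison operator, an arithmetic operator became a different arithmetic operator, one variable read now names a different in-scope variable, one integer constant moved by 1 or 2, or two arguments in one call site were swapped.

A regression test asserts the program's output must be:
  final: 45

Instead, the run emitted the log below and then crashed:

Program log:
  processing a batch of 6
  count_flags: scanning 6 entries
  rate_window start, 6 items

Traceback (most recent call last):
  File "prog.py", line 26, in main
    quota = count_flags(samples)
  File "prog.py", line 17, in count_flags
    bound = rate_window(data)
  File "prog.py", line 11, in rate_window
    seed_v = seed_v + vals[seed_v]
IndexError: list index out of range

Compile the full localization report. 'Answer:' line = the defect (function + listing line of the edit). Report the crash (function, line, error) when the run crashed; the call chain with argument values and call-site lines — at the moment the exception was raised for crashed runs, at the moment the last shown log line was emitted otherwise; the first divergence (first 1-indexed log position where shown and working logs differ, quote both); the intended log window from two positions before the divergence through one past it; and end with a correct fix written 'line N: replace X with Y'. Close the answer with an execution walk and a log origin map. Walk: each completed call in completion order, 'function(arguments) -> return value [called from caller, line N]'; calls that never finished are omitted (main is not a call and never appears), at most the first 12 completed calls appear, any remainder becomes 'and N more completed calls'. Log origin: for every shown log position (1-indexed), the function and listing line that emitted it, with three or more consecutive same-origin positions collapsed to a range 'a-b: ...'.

Answer: the defect is in rate_window at line 11.
Core observation: The shown log is a 3-line prefix of the intended one, whose next entry is 'leaving rate_window with 29'.
Crash: rate_window, line 11, IndexError.
Call chain: main -> count_flags([2, 10, 1, 1, 4, 11]) (called at line 26) -> rate_window([2, 10, 1, 1, 4, 11]) (called at line 17).
First divergence: position 4 — after 3 matching lines the faulty run goes silent; intended next line 'leaving rate_window with 29'.
Intended log window:
  2: count_flags: scanning 6 entries
  3: rate_window start, 6 items
  4: leaving rate_window with 29
  5: combined inputs 29 / 9
Execution walk:
  (no call completed)
Log line origins:
  1: from main, line 25
  2: from count_flags, line 16
  3: from rate_window, line 8
A correct fix: line 11: replace `vals[seed_v]` with `vals[step]`.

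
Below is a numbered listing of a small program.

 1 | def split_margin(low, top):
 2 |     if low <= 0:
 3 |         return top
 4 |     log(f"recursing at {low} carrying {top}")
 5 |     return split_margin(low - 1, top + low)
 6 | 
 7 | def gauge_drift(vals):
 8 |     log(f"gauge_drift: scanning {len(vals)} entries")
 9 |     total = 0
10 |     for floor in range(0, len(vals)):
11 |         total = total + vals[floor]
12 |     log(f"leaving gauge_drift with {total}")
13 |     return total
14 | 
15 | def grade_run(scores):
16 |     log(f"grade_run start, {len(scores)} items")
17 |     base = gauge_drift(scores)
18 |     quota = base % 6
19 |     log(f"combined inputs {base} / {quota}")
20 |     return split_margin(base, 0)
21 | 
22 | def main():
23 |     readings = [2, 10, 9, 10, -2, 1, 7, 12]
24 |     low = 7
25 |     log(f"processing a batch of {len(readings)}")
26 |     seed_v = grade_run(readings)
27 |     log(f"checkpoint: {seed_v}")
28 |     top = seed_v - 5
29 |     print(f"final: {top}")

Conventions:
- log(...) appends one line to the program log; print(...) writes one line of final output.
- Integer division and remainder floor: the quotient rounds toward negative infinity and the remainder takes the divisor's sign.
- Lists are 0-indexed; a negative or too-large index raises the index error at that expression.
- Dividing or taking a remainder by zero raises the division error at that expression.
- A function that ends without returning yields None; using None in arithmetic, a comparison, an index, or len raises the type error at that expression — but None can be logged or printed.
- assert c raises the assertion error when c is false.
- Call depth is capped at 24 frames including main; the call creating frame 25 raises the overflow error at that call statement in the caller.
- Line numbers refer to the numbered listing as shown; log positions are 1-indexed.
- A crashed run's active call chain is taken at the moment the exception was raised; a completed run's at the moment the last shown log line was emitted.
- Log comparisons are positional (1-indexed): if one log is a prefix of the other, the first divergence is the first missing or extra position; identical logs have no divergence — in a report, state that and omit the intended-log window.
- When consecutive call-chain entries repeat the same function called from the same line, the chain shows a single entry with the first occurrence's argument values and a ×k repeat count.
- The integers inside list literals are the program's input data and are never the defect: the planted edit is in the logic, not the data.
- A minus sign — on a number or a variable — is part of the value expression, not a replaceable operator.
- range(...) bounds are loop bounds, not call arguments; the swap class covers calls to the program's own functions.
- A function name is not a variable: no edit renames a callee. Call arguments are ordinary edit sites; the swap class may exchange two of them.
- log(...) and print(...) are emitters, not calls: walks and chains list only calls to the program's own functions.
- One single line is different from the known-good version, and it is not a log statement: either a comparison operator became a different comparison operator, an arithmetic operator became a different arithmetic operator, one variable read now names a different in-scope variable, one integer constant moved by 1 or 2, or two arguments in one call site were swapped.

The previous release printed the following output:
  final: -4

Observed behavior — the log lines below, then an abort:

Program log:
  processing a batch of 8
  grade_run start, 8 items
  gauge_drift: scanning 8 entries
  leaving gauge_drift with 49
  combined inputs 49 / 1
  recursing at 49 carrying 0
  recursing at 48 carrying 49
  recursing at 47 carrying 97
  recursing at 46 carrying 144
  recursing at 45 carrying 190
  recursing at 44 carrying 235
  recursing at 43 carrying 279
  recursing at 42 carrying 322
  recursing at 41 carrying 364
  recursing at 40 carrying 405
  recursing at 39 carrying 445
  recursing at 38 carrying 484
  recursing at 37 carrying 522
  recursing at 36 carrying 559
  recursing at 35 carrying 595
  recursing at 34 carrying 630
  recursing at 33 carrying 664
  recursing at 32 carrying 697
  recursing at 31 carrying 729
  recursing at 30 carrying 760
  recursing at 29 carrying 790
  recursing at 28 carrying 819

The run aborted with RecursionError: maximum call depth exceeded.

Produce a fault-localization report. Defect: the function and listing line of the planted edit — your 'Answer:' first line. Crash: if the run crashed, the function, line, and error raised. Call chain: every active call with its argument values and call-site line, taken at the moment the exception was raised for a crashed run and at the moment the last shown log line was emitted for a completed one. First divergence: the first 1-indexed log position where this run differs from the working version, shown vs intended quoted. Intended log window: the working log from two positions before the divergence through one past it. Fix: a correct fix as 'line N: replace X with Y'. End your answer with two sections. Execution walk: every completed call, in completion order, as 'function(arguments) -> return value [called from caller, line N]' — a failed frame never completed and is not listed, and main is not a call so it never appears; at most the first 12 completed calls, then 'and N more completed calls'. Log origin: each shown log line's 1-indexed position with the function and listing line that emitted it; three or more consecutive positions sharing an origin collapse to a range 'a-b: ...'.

Answer: the defect is in grade_run at line 20.
Core observation: Position 6 is the first bad log line: 'recursing at 49 carrying 0' should read 'recursing at 1 carrying 0'.
Crash: split_margin, line 5, RecursionError.
Call chain: main -> grade_run([2, 10, 9, 10, -2, 1, 7, 12]) (called at line 26) -> split_margin(49, 0) (called at line 20) -> split_margin(48, 49) (called at line 5) ×21.
First divergence: position 6; shown 'recursing at 49 carrying 0' vs intended 'recursing at 1 carrying 0'.
Intended log window:
  4: leaving gauge_drift with 49
  5: combined inputs 49 / 1
  6: recursing at 1 carrying 0
  7: checkpoint: 1
Execution walk:
  gauge_drift([2, 10, 9, 10, -2, 1, 7, 12]) -> 49  [called from grade_run, line 17]
Log line origins:
  1: logged in main at line 25
  2: logged in grade_run at line 16
  3: logged in gauge_drift at line 8
  4: logged in gauge_drift at line 12
  5: logged in grade_run at line 19
  6-27: logged in split_margin at line 4
A correct fix: line 20: replace `base` with `quota`.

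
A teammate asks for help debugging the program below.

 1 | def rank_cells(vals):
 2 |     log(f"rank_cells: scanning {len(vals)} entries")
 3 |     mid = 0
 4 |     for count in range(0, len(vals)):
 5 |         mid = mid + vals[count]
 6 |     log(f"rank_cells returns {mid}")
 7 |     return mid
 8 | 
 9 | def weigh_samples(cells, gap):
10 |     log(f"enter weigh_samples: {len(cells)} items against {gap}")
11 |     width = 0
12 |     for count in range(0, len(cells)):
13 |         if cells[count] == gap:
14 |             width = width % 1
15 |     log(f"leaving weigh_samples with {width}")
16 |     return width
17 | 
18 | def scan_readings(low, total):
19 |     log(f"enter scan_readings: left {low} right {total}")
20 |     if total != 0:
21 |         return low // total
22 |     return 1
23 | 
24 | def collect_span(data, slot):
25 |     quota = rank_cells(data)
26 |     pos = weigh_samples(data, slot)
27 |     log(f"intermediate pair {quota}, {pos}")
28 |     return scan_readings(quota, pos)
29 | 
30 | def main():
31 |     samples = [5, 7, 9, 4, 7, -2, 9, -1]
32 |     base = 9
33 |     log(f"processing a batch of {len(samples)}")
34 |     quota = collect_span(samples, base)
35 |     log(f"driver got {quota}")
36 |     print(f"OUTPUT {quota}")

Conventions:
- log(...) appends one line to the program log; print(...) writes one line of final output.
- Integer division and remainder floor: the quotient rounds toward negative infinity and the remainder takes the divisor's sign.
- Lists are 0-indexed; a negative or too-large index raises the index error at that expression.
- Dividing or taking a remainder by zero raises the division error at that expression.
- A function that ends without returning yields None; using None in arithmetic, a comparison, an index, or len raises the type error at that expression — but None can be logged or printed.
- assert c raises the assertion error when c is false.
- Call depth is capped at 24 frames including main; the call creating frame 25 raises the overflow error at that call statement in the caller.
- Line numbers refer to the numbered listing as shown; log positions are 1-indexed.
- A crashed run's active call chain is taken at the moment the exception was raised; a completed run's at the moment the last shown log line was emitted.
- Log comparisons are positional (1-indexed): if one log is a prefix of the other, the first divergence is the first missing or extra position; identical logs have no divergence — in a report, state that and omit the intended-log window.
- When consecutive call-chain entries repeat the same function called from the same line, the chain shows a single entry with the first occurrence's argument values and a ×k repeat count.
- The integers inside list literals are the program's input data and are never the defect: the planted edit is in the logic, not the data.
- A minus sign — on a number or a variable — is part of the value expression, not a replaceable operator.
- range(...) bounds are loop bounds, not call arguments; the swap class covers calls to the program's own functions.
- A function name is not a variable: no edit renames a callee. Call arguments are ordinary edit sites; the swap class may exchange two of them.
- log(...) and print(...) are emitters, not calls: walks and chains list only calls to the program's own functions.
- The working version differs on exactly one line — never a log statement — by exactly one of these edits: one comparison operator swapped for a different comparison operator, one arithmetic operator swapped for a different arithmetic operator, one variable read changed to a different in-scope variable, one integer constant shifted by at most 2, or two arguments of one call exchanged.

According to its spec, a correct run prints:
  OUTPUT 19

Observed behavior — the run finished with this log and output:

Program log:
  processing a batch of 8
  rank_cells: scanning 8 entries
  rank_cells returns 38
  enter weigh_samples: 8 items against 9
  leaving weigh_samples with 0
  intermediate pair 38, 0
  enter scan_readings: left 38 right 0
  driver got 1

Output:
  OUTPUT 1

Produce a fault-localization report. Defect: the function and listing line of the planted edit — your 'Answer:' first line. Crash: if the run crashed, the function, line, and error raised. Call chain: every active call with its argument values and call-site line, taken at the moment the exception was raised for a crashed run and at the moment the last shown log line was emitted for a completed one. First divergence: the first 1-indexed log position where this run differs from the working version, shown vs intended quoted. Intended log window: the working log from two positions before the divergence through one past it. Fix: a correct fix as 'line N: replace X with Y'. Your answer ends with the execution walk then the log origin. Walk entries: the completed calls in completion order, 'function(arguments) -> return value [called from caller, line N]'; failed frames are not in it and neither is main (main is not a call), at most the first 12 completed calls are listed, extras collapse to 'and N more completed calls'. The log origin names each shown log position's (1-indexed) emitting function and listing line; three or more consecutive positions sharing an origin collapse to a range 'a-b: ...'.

Answer: the defect is in weigh_samples at line 14.
Core observation: The log first diverges at position 5: the faulty run prints 'leaving weigh_samples with 0' where the working version prints 'leaving weigh_samples with 2'.
Call chain: main.
First divergence: position 5 — the shown line 'leaving weigh_samples with 0' should read 'leaving weigh_samples with 2'.
Intended log window:
  3: rank_cells returns 38
  4: enter weigh_samples: 8 items against 9
  5: leaving weigh_samples with 2
  6: intermediate pair 38, 2
Execution walk:
  rank_cells([5, 7, 9, 4, 7, -2, 9, -1]) -> 38  [called from collect_span, line 25]
  weigh_samples([5, 7, 9, 4, 7, -2, 9, -1], 9) -> 0  [called from collect_span, line 26]
  scan_readings(38, 0) -> 1  [called from collect_span, line 28]
  collect_span([5, 7, 9, 4, 7, -2, 9, -1], 9) -> 1  [called from main, line 34]
Log origin:
  1: emitted by main (line 33)
  2: emitted by rank_cells (line 2)
  3: emitted by rank_cells (line 6)
  4: emitted by weigh_samples (line 10)
  5: emitted by weigh_samples (line 15)
  6: emitted by collect_span (line 27)
  7: emitted by scan_readings (line 19)
  8: emitted by main (line 35)
A correct fix: line 14: replace `%` with `+`.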